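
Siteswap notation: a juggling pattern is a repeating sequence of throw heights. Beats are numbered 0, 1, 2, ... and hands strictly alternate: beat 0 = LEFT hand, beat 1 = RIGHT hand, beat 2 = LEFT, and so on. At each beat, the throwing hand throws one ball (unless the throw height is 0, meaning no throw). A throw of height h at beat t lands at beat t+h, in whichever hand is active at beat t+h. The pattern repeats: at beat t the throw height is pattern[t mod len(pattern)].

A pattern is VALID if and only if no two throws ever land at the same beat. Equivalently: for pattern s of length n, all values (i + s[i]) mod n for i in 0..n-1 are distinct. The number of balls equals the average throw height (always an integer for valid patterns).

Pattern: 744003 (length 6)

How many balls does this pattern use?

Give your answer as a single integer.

Answer: 3

Derivation:
Pattern = [7, 4, 4, 0, 0, 3], length n = 6
  position 0: throw height = 7, running sum = 7
  position 1: throw height = 4, running sum = 11
  position 2: throw height = 4, running sum = 15
  position 3: throw height = 0, running sum = 15
  position 4: throw height = 0, running sum = 15
  position 5: throw height = 3, running sum = 18
Total sum = 18; balls = sum / n = 18 / 6 = 3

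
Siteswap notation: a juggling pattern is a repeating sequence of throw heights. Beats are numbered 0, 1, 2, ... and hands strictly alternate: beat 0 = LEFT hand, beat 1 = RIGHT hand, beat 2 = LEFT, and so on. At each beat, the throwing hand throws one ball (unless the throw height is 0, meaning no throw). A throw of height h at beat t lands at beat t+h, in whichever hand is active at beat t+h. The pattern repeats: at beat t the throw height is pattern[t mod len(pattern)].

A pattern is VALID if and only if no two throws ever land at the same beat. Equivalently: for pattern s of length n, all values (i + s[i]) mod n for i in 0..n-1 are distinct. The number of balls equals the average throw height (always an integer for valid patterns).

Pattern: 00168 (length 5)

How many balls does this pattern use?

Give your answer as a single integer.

Answer: 3

Derivation:
Pattern = [0, 0, 1, 6, 8], length n = 5
  position 0: throw height = 0, running sum = 0
  position 1: throw height = 0, running sum = 0
  position 2: throw height = 1, running sum = 1
  position 3: throw height = 6, running sum = 7
  position 4: throw height = 8, running sum = 15
Total sum = 15; balls = sum / n = 15 / 5 = 3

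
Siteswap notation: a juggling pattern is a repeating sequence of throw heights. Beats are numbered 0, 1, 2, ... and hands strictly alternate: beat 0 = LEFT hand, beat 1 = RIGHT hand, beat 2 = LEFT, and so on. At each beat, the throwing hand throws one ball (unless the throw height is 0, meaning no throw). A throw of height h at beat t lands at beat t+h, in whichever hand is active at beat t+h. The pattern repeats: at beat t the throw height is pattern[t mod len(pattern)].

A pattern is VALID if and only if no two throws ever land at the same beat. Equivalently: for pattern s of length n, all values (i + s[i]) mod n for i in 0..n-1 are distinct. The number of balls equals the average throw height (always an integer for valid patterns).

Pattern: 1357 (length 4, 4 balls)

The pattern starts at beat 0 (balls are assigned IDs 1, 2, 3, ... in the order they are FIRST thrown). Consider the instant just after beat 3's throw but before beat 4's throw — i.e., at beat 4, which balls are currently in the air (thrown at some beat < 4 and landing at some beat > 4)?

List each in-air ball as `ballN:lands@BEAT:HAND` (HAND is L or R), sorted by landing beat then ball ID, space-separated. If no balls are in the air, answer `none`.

Answer: ball2:lands@7:R ball3:lands@10:L

Derivation:
Beat 0 (L): throw ball1 h=1 -> lands@1:R; in-air after throw: [b1@1:R]
Beat 1 (R): throw ball1 h=3 -> lands@4:L; in-air after throw: [b1@4:L]
Beat 2 (L): throw ball2 h=5 -> lands@7:R; in-air after throw: [b1@4:L b2@7:R]
Beat 3 (R): throw ball3 h=7 -> lands@10:L; in-air after throw: [b1@4:L b2@7:R b3@10:L]
Beat 4 (L): throw ball1 h=1 -> lands@5:R; in-air after throw: [b1@5:R b2@7:R b3@10:L]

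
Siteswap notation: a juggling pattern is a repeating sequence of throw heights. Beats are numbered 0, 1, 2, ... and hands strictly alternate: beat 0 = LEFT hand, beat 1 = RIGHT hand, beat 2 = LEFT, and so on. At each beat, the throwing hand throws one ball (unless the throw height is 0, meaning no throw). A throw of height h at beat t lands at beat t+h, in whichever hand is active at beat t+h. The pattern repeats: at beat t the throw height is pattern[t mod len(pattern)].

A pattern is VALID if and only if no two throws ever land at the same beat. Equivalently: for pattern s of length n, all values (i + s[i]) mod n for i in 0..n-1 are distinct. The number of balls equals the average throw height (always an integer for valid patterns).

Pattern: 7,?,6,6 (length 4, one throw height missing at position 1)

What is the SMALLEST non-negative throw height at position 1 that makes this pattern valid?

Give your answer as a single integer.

i=0: (0 + 7) mod 4 = 3
i=1: s[i]=? (unknown)
i=2: (2 + 6) mod 4 = 0
i=3: (3 + 6) mod 4 = 1
Known residues: [0, 1, 3]; need a permutation of 0..3, so missing residue r = 2
Need (1 + s) mod 4 = 2; smallest s = (2 - 1) mod 4 = 1

Answer: 1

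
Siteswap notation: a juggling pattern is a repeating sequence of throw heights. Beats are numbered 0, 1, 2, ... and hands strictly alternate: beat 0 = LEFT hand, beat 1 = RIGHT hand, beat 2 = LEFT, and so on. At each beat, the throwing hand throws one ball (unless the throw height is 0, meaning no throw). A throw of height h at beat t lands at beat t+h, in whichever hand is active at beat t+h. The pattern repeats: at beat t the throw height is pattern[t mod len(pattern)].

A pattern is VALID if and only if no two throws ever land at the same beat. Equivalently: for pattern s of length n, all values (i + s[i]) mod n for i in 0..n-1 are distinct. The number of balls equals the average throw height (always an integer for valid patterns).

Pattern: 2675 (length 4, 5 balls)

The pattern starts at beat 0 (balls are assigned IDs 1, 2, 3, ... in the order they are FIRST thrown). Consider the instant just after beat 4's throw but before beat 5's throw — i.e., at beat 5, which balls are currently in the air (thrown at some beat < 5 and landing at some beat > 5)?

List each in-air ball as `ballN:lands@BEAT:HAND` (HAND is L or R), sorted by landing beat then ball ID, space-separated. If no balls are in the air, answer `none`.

Answer: ball4:lands@6:L ball2:lands@7:R ball3:lands@8:L ball1:lands@9:R

Derivation:
Beat 0 (L): throw ball1 h=2 -> lands@2:L; in-air after throw: [b1@2:L]
Beat 1 (R): throw ball2 h=6 -> lands@7:R; in-air after throw: [b1@2:L b2@7:R]
Beat 2 (L): throw ball1 h=7 -> lands@9:R; in-air after throw: [b2@7:R b1@9:R]
Beat 3 (R): throw ball3 h=5 -> lands@8:L; in-air after throw: [b2@7:R b3@8:L b1@9:R]
Beat 4 (L): throw ball4 h=2 -> lands@6:L; in-air after throw: [b4@6:L b2@7:R b3@8:L b1@9:R]
Beat 5 (R): throw ball5 h=6 -> lands@11:R; in-air after throw: [b4@6:L b2@7:R b3@8:L b1@9:R b5@11:R]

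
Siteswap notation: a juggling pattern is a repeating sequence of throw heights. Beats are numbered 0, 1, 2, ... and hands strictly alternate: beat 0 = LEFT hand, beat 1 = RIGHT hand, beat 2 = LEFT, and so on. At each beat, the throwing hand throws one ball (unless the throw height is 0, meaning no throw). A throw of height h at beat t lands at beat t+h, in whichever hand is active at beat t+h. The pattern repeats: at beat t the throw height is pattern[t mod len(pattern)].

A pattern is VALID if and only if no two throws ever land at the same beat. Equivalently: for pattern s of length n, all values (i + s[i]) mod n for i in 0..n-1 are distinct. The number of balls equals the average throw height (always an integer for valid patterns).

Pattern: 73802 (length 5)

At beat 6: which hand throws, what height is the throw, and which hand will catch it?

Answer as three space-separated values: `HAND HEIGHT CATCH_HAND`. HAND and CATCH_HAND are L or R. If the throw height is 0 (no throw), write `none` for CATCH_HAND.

Beat 6: 6 mod 2 = 0, so hand = L
Throw height = pattern[6 mod 5] = pattern[1] = 3
Lands at beat 6+3=9, 9 mod 2 = 1, so catch hand = R

Answer: L 3 R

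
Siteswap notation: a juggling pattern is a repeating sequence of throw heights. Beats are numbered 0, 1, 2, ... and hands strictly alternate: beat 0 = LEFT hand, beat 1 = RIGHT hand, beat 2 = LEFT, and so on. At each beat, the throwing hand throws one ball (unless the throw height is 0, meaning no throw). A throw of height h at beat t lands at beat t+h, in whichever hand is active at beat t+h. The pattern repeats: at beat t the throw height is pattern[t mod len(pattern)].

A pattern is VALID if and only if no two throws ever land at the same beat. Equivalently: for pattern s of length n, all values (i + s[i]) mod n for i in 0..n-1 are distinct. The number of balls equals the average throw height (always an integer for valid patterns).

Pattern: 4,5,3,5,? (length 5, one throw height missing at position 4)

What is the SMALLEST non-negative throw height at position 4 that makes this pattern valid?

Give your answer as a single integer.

Answer: 3

Derivation:
i=0: (0 + 4) mod 5 = 4
i=1: (1 + 5) mod 5 = 1
i=2: (2 + 3) mod 5 = 0
i=3: (3 + 5) mod 5 = 3
i=4: s[i]=? (unknown)
Known residues: [0, 1, 3, 4]; need a permutation of 0..4, so missing residue r = 2
Need (4 + s) mod 5 = 2; smallest s = (2 - 4) mod 5 = 3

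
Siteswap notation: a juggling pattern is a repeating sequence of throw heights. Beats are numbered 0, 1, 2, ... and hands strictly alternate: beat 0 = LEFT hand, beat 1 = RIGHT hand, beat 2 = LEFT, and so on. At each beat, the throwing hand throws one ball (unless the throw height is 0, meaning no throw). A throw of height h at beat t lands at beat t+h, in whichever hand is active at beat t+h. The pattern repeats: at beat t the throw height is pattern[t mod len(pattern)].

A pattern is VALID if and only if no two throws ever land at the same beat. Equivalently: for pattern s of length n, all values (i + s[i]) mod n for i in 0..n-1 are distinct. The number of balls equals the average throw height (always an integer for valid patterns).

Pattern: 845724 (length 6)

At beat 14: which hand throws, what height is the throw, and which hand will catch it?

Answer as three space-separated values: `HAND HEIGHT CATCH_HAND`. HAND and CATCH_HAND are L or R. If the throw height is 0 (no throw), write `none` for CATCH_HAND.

Beat 14: 14 mod 2 = 0, so hand = L
Throw height = pattern[14 mod 6] = pattern[2] = 5
Lands at beat 14+5=19, 19 mod 2 = 1, so catch hand = R

Answer: L 5 R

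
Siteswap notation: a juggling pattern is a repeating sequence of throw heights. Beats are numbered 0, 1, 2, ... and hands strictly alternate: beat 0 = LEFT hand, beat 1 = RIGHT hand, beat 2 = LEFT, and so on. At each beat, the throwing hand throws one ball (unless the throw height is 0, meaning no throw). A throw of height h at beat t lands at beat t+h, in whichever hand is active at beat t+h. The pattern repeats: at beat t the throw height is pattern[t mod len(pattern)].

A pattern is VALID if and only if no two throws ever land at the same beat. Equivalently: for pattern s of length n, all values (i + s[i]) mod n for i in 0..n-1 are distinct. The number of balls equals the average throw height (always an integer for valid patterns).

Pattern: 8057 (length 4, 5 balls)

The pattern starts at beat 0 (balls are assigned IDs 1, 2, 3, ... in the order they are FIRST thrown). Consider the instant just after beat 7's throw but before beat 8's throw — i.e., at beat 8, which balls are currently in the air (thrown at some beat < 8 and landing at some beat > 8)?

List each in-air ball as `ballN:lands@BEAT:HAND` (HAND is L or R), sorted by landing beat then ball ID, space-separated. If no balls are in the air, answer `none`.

Beat 0 (L): throw ball1 h=8 -> lands@8:L; in-air after throw: [b1@8:L]
Beat 2 (L): throw ball2 h=5 -> lands@7:R; in-air after throw: [b2@7:R b1@8:L]
Beat 3 (R): throw ball3 h=7 -> lands@10:L; in-air after throw: [b2@7:R b1@8:L b3@10:L]
Beat 4 (L): throw ball4 h=8 -> lands@12:L; in-air after throw: [b2@7:R b1@8:L b3@10:L b4@12:L]
Beat 6 (L): throw ball5 h=5 -> lands@11:R; in-air after throw: [b2@7:R b1@8:L b3@10:L b5@11:R b4@12:L]
Beat 7 (R): throw ball2 h=7 -> lands@14:L; in-air after throw: [b1@8:L b3@10:L b5@11:R b4@12:L b2@14:L]
Beat 8 (L): throw ball1 h=8 -> lands@16:L; in-air after throw: [b3@10:L b5@11:R b4@12:L b2@14:L b1@16:L]

Answer: ball3:lands@10:L ball5:lands@11:R ball4:lands@12:L ball2:lands@14:L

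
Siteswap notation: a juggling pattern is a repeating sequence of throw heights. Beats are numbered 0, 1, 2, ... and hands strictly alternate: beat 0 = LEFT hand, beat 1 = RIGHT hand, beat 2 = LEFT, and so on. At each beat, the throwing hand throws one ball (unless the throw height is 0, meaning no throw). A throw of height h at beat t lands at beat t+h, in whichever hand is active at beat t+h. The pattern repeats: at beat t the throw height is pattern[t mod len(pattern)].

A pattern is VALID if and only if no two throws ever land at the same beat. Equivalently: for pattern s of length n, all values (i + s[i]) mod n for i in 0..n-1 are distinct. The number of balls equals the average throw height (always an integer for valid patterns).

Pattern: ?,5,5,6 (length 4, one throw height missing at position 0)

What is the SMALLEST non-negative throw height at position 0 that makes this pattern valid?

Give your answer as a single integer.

Answer: 0

Derivation:
i=0: s[i]=? (unknown)
i=1: (1 + 5) mod 4 = 2
i=2: (2 + 5) mod 4 = 3
i=3: (3 + 6) mod 4 = 1
Known residues: [1, 2, 3]; need a permutation of 0..3, so missing residue r = 0
Need (0 + s) mod 4 = 0; smallest s = (0 - 0) mod 4 = 0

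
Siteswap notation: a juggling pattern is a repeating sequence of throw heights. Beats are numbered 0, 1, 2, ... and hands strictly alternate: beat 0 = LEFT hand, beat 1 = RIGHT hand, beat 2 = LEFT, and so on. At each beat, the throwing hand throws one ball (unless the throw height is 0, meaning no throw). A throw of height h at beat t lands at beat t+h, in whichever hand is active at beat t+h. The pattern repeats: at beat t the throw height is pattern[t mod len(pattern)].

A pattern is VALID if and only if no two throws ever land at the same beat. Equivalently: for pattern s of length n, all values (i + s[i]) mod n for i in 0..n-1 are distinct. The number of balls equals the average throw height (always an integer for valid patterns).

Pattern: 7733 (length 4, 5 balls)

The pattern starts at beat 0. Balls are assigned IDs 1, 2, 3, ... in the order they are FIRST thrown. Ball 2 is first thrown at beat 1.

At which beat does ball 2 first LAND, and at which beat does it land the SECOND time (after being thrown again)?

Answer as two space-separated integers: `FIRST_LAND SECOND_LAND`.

Answer: 8 15

Derivation:
Beat 0 (L): throw ball1 h=7 -> lands@7:R; in-air after throw: [b1@7:R]
Beat 1 (R): throw ball2 h=7 -> lands@8:L; in-air after throw: [b1@7:R b2@8:L]
Beat 2 (L): throw ball3 h=3 -> lands@5:R; in-air after throw: [b3@5:R b1@7:R b2@8:L]
Beat 3 (R): throw ball4 h=3 -> lands@6:L; in-air after throw: [b3@5:R b4@6:L b1@7:R b2@8:L]
Beat 4 (L): throw ball5 h=7 -> lands@11:R; in-air after throw: [b3@5:R b4@6:L b1@7:R b2@8:L b5@11:R]
Beat 5 (R): throw ball3 h=7 -> lands@12:L; in-air after throw: [b4@6:L b1@7:R b2@8:L b5@11:R b3@12:L]
Beat 6 (L): throw ball4 h=3 -> lands@9:R; in-air after throw: [b1@7:R b2@8:L b4@9:R b5@11:R b3@12:L]
Beat 7 (R): throw ball1 h=3 -> lands@10:L; in-air after throw: [b2@8:L b4@9:R b1@10:L b5@11:R b3@12:L]
Beat 8 (L): throw ball2 h=7 -> lands@15:R; in-air after throw: [b4@9:R b1@10:L b5@11:R b3@12:L b2@15:R]
Beat 9 (R): throw ball4 h=7 -> lands@16:L; in-air after throw: [b1@10:L b5@11:R b3@12:L b2@15:R b4@16:L]
Beat 10 (L): throw ball1 h=3 -> lands@13:R; in-air after throw: [b5@11:R b3@12:L b1@13:R b2@15:R b4@16:L]
Beat 11 (R): throw ball5 h=3 -> lands@14:L; in-air after throw: [b3@12:L b1@13:R b5@14:L b2@15:R b4@16:L]
Beat 12 (L): throw ball3 h=7 -> lands@19:R; in-air after throw: [b1@13:R b5@14:L b2@15:R b4@16:L b3@19:R]
Beat 13 (R): throw ball1 h=7 -> lands@20:L; in-air after throw: [b5@14:L b2@15:R b4@16:L b3@19:R b1@20:L]
Beat 14 (L): throw ball5 h=3 -> lands@17:R; in-air after throw: [b2@15:R b4@16:L b5@17:R b3@19:R b1@20:L]
Beat 15 (R): throw ball2 h=3 -> lands@18:L; in-air after throw: [b4@16:L b5@17:R b2@18:L b3@19:R b1@20:L]
Ball 2: thrown@1 h=7 -> first land @8; rethrown@8 h=7 -> second land @15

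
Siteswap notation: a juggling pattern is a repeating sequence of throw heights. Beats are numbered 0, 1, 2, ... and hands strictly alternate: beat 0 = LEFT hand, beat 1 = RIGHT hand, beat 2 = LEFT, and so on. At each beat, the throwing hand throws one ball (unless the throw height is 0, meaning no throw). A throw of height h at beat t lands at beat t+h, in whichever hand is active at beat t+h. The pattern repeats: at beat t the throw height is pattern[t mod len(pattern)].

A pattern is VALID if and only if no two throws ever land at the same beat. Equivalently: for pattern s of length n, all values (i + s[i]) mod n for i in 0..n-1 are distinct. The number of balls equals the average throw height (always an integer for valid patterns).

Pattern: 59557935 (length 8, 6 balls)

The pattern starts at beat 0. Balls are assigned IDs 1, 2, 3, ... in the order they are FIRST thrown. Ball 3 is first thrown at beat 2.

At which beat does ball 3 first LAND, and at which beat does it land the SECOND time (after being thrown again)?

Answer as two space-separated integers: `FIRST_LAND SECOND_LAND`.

Beat 0 (L): throw ball1 h=5 -> lands@5:R; in-air after throw: [b1@5:R]
Beat 1 (R): throw ball2 h=9 -> lands@10:L; in-air after throw: [b1@5:R b2@10:L]
Beat 2 (L): throw ball3 h=5 -> lands@7:R; in-air after throw: [b1@5:R b3@7:R b2@10:L]
Beat 3 (R): throw ball4 h=5 -> lands@8:L; in-air after throw: [b1@5:R b3@7:R b4@8:L b2@10:L]
Beat 4 (L): throw ball5 h=7 -> lands@11:R; in-air after throw: [b1@5:R b3@7:R b4@8:L b2@10:L b5@11:R]
Beat 5 (R): throw ball1 h=9 -> lands@14:L; in-air after throw: [b3@7:R b4@8:L b2@10:L b5@11:R b1@14:L]
Beat 6 (L): throw ball6 h=3 -> lands@9:R; in-air after throw: [b3@7:R b4@8:L b6@9:R b2@10:L b5@11:R b1@14:L]
Beat 7 (R): throw ball3 h=5 -> lands@12:L; in-air after throw: [b4@8:L b6@9:R b2@10:L b5@11:R b3@12:L b1@14:L]
Beat 8 (L): throw ball4 h=5 -> lands@13:R; in-air after throw: [b6@9:R b2@10:L b5@11:R b3@12:L b4@13:R b1@14:L]
Beat 9 (R): throw ball6 h=9 -> lands@18:L; in-air after throw: [b2@10:L b5@11:R b3@12:L b4@13:R b1@14:L b6@18:L]
Beat 10 (L): throw ball2 h=5 -> lands@15:R; in-air after throw: [b5@11:R b3@12:L b4@13:R b1@14:L b2@15:R b6@18:L]
Beat 11 (R): throw ball5 h=5 -> lands@16:L; in-air after throw: [b3@12:L b4@13:R b1@14:L b2@15:R b5@16:L b6@18:L]
Beat 12 (L): throw ball3 h=7 -> lands@19:R; in-air after throw: [b4@13:R b1@14:L b2@15:R b5@16:L b6@18:L b3@19:R]
Ball 3: thrown@2 h=5 -> first land @7; rethrown@7 h=5 -> second land @12

Answer: 7 12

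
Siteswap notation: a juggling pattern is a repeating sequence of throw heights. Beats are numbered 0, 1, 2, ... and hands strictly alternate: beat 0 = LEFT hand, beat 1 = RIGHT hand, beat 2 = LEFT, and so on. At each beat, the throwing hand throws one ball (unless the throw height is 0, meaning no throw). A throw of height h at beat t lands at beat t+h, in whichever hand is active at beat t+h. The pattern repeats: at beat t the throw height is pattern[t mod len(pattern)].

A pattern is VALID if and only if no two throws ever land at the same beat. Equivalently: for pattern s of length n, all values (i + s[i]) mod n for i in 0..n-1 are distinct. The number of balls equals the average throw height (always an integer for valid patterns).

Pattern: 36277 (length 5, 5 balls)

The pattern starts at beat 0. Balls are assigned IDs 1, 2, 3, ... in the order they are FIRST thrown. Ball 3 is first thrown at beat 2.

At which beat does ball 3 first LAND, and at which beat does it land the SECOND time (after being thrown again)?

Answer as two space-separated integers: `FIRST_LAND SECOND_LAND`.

Answer: 4 11

Derivation:
Beat 0 (L): throw ball1 h=3 -> lands@3:R; in-air after throw: [b1@3:R]
Beat 1 (R): throw ball2 h=6 -> lands@7:R; in-air after throw: [b1@3:R b2@7:R]
Beat 2 (L): throw ball3 h=2 -> lands@4:L; in-air after throw: [b1@3:R b3@4:L b2@7:R]
Beat 3 (R): throw ball1 h=7 -> lands@10:L; in-air after throw: [b3@4:L b2@7:R b1@10:L]
Beat 4 (L): throw ball3 h=7 -> lands@11:R; in-air after throw: [b2@7:R b1@10:L b3@11:R]
Beat 5 (R): throw ball4 h=3 -> lands@8:L; in-air after throw: [b2@7:R b4@8:L b1@10:L b3@11:R]
Beat 6 (L): throw ball5 h=6 -> lands@12:L; in-air after throw: [b2@7:R b4@8:L b1@10:L b3@11:R b5@12:L]
Beat 7 (R): throw ball2 h=2 -> lands@9:R; in-air after throw: [b4@8:L b2@9:R b1@10:L b3@11:R b5@12:L]
Beat 8 (L): throw ball4 h=7 -> lands@15:R; in-air after throw: [b2@9:R b1@10:L b3@11:R b5@12:L b4@15:R]
Beat 9 (R): throw ball2 h=7 -> lands@16:L; in-air after throw: [b1@10:L b3@11:R b5@12:L b4@15:R b2@16:L]
Beat 10 (L): throw ball1 h=3 -> lands@13:R; in-air after throw: [b3@11:R b5@12:L b1@13:R b4@15:R b2@16:L]
Beat 11 (R): throw ball3 h=6 -> lands@17:R; in-air after throw: [b5@12:L b1@13:R b4@15:R b2@16:L b3@17:R]
Ball 3: thrown@2 h=2 -> first land @4; rethrown@4 h=7 -> second land @11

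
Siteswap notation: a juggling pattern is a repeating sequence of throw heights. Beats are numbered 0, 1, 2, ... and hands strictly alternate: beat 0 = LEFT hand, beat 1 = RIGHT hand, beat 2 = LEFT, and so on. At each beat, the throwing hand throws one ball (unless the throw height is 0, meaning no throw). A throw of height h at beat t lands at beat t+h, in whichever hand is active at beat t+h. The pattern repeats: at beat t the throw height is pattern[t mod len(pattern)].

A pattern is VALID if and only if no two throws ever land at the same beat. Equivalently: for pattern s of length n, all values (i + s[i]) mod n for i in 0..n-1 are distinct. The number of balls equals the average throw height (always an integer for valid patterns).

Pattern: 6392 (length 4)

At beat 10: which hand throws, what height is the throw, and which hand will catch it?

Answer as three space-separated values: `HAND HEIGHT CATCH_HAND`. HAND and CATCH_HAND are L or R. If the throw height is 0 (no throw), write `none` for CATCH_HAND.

Answer: L 9 R

Derivation:
Beat 10: 10 mod 2 = 0, so hand = L
Throw height = pattern[10 mod 4] = pattern[2] = 9
Lands at beat 10+9=19, 19 mod 2 = 1, so catch hand = R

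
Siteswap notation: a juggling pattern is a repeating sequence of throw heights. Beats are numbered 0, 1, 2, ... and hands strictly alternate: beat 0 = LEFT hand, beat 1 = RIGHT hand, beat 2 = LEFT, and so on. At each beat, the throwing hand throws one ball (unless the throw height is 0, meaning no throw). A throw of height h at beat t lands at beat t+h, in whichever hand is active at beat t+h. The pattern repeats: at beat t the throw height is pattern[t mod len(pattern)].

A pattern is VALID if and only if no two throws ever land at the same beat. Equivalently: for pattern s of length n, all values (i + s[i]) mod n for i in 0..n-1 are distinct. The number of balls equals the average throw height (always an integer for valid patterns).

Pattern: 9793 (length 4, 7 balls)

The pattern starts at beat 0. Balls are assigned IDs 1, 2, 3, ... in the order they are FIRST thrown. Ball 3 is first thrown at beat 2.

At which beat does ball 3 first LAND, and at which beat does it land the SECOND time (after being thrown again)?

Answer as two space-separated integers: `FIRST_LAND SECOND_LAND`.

Beat 0 (L): throw ball1 h=9 -> lands@9:R; in-air after throw: [b1@9:R]
Beat 1 (R): throw ball2 h=7 -> lands@8:L; in-air after throw: [b2@8:L b1@9:R]
Beat 2 (L): throw ball3 h=9 -> lands@11:R; in-air after throw: [b2@8:L b1@9:R b3@11:R]
Beat 3 (R): throw ball4 h=3 -> lands@6:L; in-air after throw: [b4@6:L b2@8:L b1@9:R b3@11:R]
Beat 4 (L): throw ball5 h=9 -> lands@13:R; in-air after throw: [b4@6:L b2@8:L b1@9:R b3@11:R b5@13:R]
Beat 5 (R): throw ball6 h=7 -> lands@12:L; in-air after throw: [b4@6:L b2@8:L b1@9:R b3@11:R b6@12:L b5@13:R]
Beat 6 (L): throw ball4 h=9 -> lands@15:R; in-air after throw: [b2@8:L b1@9:R b3@11:R b6@12:L b5@13:R b4@15:R]
Beat 7 (R): throw ball7 h=3 -> lands@10:L; in-air after throw: [b2@8:L b1@9:R b7@10:L b3@11:R b6@12:L b5@13:R b4@15:R]
Beat 8 (L): throw ball2 h=9 -> lands@17:R; in-air after throw: [b1@9:R b7@10:L b3@11:R b6@12:L b5@13:R b4@15:R b2@17:R]
Beat 9 (R): throw ball1 h=7 -> lands@16:L; in-air after throw: [b7@10:L b3@11:R b6@12:L b5@13:R b4@15:R b1@16:L b2@17:R]
Beat 10 (L): throw ball7 h=9 -> lands@19:R; in-air after throw: [b3@11:R b6@12:L b5@13:R b4@15:R b1@16:L b2@17:R b7@19:R]
Beat 11 (R): throw ball3 h=3 -> lands@14:L; in-air after throw: [b6@12:L b5@13:R b3@14:L b4@15:R b1@16:L b2@17:R b7@19:R]
Beat 12 (L): throw ball6 h=9 -> lands@21:R; in-air after throw: [b5@13:R b3@14:L b4@15:R b1@16:L b2@17:R b7@19:R b6@21:R]
Beat 13 (R): throw ball5 h=7 -> lands@20:L; in-air after throw: [b3@14:L b4@15:R b1@16:L b2@17:R b7@19:R b5@20:L b6@21:R]
Beat 14 (L): throw ball3 h=9 -> lands@23:R; in-air after throw: [b4@15:R b1@16:L b2@17:R b7@19:R b5@20:L b6@21:R b3@23:R]
Ball 3: thrown@2 h=9 -> first land @11; rethrown@11 h=3 -> second land @14

Answer: 11 14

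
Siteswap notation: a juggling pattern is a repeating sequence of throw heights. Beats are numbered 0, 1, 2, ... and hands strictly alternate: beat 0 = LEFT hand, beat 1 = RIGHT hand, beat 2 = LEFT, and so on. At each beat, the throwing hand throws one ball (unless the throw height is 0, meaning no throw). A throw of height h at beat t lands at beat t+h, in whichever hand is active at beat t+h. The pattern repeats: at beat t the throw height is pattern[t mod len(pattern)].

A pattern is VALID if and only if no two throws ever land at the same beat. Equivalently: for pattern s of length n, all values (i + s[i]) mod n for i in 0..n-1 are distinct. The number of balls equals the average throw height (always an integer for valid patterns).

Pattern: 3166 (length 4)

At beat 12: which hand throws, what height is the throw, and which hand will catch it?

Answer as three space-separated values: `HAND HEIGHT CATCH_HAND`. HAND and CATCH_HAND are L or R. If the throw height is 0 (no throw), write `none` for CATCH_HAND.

Beat 12: 12 mod 2 = 0, so hand = L
Throw height = pattern[12 mod 4] = pattern[0] = 3
Lands at beat 12+3=15, 15 mod 2 = 1, so catch hand = R

Answer: L 3 R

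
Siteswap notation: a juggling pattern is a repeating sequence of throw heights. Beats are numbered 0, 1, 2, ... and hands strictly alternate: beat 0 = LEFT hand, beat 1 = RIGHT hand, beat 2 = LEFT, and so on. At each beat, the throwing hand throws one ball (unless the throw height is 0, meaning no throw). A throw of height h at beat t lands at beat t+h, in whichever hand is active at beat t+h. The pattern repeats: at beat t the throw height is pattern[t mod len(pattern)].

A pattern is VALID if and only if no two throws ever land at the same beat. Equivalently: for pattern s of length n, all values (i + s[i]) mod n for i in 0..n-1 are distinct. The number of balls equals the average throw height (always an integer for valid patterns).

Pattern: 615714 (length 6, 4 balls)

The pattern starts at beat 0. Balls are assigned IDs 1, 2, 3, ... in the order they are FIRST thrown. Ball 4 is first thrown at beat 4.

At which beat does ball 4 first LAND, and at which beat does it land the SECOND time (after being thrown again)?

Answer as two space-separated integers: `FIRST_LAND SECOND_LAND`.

Beat 0 (L): throw ball1 h=6 -> lands@6:L; in-air after throw: [b1@6:L]
Beat 1 (R): throw ball2 h=1 -> lands@2:L; in-air after throw: [b2@2:L b1@6:L]
Beat 2 (L): throw ball2 h=5 -> lands@7:R; in-air after throw: [b1@6:L b2@7:R]
Beat 3 (R): throw ball3 h=7 -> lands@10:L; in-air after throw: [b1@6:L b2@7:R b3@10:L]
Beat 4 (L): throw ball4 h=1 -> lands@5:R; in-air after throw: [b4@5:R b1@6:L b2@7:R b3@10:L]
Beat 5 (R): throw ball4 h=4 -> lands@9:R; in-air after throw: [b1@6:L b2@7:R b4@9:R b3@10:L]
Beat 6 (L): throw ball1 h=6 -> lands@12:L; in-air after throw: [b2@7:R b4@9:R b3@10:L b1@12:L]
Beat 7 (R): throw ball2 h=1 -> lands@8:L; in-air after throw: [b2@8:L b4@9:R b3@10:L b1@12:L]
Beat 8 (L): throw ball2 h=5 -> lands@13:R; in-air after throw: [b4@9:R b3@10:L b1@12:L b2@13:R]
Beat 9 (R): throw ball4 h=7 -> lands@16:L; in-air after throw: [b3@10:L b1@12:L b2@13:R b4@16:L]
Ball 4: thrown@4 h=1 -> first land @5; rethrown@5 h=4 -> second land @9

Answer: 5 9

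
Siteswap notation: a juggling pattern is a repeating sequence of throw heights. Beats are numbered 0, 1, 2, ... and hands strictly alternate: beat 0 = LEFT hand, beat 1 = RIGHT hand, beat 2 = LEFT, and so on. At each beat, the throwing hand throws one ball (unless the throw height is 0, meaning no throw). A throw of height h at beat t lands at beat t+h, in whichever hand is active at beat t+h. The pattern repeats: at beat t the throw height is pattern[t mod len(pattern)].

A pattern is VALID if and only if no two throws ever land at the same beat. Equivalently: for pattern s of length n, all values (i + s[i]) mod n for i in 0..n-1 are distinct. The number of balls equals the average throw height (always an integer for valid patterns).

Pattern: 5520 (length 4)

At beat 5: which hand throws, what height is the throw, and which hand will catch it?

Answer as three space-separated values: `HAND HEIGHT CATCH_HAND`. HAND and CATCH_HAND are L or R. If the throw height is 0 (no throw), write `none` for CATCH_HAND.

Answer: R 5 L

Derivation:
Beat 5: 5 mod 2 = 1, so hand = R
Throw height = pattern[5 mod 4] = pattern[1] = 5
Lands at beat 5+5=10, 10 mod 2 = 0, so catch hand = L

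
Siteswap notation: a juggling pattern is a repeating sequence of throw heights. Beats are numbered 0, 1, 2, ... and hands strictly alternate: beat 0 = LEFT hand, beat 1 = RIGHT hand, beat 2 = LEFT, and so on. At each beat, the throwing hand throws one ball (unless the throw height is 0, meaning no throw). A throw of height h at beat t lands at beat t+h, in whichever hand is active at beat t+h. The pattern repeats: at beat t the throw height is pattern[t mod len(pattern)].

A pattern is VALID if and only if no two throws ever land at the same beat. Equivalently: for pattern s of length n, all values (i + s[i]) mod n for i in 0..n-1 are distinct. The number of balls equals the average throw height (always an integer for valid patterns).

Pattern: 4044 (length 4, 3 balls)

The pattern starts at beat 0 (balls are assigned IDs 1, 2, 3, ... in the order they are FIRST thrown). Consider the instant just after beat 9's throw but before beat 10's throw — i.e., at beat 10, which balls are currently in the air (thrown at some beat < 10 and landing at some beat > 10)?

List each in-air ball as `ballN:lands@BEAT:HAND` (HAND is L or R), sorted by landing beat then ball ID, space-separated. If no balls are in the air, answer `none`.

Answer: ball3:lands@11:R ball1:lands@12:L

Derivation:
Beat 0 (L): throw ball1 h=4 -> lands@4:L; in-air after throw: [b1@4:L]
Beat 2 (L): throw ball2 h=4 -> lands@6:L; in-air after throw: [b1@4:L b2@6:L]
Beat 3 (R): throw ball3 h=4 -> lands@7:R; in-air after throw: [b1@4:L b2@6:L b3@7:R]
Beat 4 (L): throw ball1 h=4 -> lands@8:L; in-air after throw: [b2@6:L b3@7:R b1@8:L]
Beat 6 (L): throw ball2 h=4 -> lands@10:L; in-air after throw: [b3@7:R b1@8:L b2@10:L]
Beat 7 (R): throw ball3 h=4 -> lands@11:R; in-air after throw: [b1@8:L b2@10:L b3@11:R]
Beat 8 (L): throw ball1 h=4 -> lands@12:L; in-air after throw: [b2@10:L b3@11:R b1@12:L]
Beat 10 (L): throw ball2 h=4 -> lands@14:L; in-air after throw: [b3@11:R b1@12:L b2@14:L]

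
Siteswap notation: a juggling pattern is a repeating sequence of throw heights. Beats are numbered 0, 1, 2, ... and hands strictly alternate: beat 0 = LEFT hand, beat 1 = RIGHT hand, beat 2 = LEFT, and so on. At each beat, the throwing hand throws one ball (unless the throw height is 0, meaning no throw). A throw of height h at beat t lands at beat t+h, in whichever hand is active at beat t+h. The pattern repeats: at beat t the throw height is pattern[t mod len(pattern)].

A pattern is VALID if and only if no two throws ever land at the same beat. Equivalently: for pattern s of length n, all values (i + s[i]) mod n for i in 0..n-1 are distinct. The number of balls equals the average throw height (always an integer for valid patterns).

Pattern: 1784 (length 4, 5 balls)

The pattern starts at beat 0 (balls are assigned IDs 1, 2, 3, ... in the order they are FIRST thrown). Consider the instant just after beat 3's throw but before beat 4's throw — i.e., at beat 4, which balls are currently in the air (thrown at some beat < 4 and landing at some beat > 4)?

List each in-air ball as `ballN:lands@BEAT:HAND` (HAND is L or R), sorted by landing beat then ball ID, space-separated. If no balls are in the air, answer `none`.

Answer: ball3:lands@7:R ball1:lands@8:L ball2:lands@10:L

Derivation:
Beat 0 (L): throw ball1 h=1 -> lands@1:R; in-air after throw: [b1@1:R]
Beat 1 (R): throw ball1 h=7 -> lands@8:L; in-air after throw: [b1@8:L]
Beat 2 (L): throw ball2 h=8 -> lands@10:L; in-air after throw: [b1@8:L b2@10:L]
Beat 3 (R): throw ball3 h=4 -> lands@7:R; in-air after throw: [b3@7:R b1@8:L b2@10:L]
Beat 4 (L): throw ball4 h=1 -> lands@5:R; in-air after throw: [b4@5:R b3@7:R b1@8:L b2@10:L]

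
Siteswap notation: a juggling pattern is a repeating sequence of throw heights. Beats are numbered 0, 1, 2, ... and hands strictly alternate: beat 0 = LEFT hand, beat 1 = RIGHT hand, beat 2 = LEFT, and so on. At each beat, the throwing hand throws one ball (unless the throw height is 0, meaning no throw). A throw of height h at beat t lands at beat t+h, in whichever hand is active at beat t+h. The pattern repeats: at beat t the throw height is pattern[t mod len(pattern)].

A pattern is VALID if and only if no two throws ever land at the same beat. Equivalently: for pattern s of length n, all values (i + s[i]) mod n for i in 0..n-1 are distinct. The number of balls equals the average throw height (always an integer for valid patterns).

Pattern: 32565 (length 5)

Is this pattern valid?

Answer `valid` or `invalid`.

i=0: (i + s[i]) mod n = (0 + 3) mod 5 = 3
i=1: (i + s[i]) mod n = (1 + 2) mod 5 = 3
i=2: (i + s[i]) mod n = (2 + 5) mod 5 = 2
i=3: (i + s[i]) mod n = (3 + 6) mod 5 = 4
i=4: (i + s[i]) mod n = (4 + 5) mod 5 = 4
Residues: [3, 3, 2, 4, 4], distinct: False

Answer: invalid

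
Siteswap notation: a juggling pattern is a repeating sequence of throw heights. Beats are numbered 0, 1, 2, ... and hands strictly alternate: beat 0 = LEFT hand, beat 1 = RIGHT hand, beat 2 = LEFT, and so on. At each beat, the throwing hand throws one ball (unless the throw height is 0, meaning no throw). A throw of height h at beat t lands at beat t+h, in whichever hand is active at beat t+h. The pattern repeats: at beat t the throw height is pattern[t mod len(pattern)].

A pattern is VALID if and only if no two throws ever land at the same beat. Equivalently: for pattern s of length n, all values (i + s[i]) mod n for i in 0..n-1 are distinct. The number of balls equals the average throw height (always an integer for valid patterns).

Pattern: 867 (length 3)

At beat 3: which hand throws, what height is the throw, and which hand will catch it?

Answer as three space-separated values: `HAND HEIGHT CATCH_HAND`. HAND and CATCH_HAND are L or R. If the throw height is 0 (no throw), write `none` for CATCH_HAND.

Answer: R 8 R

Derivation:
Beat 3: 3 mod 2 = 1, so hand = R
Throw height = pattern[3 mod 3] = pattern[0] = 8
Lands at beat 3+8=11, 11 mod 2 = 1, so catch hand = R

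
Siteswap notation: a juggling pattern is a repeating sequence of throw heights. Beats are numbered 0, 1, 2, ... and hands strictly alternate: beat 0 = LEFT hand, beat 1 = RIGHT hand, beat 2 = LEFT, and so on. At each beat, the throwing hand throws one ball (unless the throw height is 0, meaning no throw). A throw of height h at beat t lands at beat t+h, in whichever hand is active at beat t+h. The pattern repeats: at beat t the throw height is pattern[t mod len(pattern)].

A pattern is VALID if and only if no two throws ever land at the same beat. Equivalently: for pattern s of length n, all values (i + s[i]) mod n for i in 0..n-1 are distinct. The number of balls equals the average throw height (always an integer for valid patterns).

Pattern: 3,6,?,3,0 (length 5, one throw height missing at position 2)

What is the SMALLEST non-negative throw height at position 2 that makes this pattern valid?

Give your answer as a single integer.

i=0: (0 + 3) mod 5 = 3
i=1: (1 + 6) mod 5 = 2
i=2: s[i]=? (unknown)
i=3: (3 + 3) mod 5 = 1
i=4: (4 + 0) mod 5 = 4
Known residues: [1, 2, 3, 4]; need a permutation of 0..4, so missing residue r = 0
Need (2 + s) mod 5 = 0; smallest s = (0 - 2) mod 5 = 3

Answer: 3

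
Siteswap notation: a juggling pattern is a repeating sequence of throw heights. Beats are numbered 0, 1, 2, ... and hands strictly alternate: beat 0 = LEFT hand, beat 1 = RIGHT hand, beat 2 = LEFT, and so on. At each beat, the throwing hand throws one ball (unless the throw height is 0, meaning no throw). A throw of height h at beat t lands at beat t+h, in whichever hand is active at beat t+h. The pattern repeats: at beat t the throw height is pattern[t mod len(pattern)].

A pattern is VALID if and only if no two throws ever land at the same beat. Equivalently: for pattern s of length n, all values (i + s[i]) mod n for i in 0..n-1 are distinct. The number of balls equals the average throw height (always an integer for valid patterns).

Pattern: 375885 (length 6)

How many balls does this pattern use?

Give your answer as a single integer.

Pattern = [3, 7, 5, 8, 8, 5], length n = 6
  position 0: throw height = 3, running sum = 3
  position 1: throw height = 7, running sum = 10
  position 2: throw height = 5, running sum = 15
  position 3: throw height = 8, running sum = 23
  position 4: throw height = 8, running sum = 31
  position 5: throw height = 5, running sum = 36
Total sum = 36; balls = sum / n = 36 / 6 = 6

Answer: 6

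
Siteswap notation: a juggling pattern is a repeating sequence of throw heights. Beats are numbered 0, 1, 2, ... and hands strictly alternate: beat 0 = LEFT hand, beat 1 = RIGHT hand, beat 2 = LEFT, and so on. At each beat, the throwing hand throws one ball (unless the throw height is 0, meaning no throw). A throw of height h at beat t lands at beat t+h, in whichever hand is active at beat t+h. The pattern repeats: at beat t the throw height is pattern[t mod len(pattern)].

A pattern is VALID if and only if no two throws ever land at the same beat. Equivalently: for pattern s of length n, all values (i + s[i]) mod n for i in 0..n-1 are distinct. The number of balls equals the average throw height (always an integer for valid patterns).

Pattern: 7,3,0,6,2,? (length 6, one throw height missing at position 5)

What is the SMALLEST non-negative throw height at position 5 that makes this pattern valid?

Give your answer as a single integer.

Answer: 0

Derivation:
i=0: (0 + 7) mod 6 = 1
i=1: (1 + 3) mod 6 = 4
i=2: (2 + 0) mod 6 = 2
i=3: (3 + 6) mod 6 = 3
i=4: (4 + 2) mod 6 = 0
i=5: s[i]=? (unknown)
Known residues: [0, 1, 2, 3, 4]; need a permutation of 0..5, so missing residue r = 5
Need (5 + s) mod 6 = 5; smallest s = (5 - 5) mod 6 = 0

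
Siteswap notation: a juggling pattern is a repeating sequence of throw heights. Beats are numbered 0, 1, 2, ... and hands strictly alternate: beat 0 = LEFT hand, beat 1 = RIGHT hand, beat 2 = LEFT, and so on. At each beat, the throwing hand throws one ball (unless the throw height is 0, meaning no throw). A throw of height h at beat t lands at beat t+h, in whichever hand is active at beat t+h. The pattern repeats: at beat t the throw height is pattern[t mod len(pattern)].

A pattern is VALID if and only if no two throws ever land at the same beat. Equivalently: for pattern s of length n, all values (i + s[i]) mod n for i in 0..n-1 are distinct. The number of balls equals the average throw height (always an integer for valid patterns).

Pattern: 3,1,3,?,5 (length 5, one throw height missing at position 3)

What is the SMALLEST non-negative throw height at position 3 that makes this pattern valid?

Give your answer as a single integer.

Answer: 3

Derivation:
i=0: (0 + 3) mod 5 = 3
i=1: (1 + 1) mod 5 = 2
i=2: (2 + 3) mod 5 = 0
i=3: s[i]=? (unknown)
i=4: (4 + 5) mod 5 = 4
Known residues: [0, 2, 3, 4]; need a permutation of 0..4, so missing residue r = 1
Need (3 + s) mod 5 = 1; smallest s = (1 - 3) mod 5 = 3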